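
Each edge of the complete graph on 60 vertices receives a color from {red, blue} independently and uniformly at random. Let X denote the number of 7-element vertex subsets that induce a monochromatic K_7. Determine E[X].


Let X = Σ_S X_S over the C(60, 7) = 386206920 subsets S of size 7, where X_S = 1 if the K_7 on S is monochromatic.
For a fixed S, the K_7 on S has C(7, 2) = 21 edges. P[all 21 edges red] = (1/2)^21, and likewise for blue, so P[monochromatic] = 2·(1/2)^21 = 2^{1 − 21} = 1/1048576.
By linearity of expectation: E[X] = C(60, 7) · 2^{1 − 21} = 386206920 · 1/1048576 = 48275865/131072.
Numerically: E[X] ≈ 368.316.

E[X] = C(60,7)·2^(1−C(7,2)) = 48275865/131072 ≈ 368.316.


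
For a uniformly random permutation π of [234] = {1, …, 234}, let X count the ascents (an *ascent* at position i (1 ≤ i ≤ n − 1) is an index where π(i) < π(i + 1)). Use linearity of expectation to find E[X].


Write X = Σ X_I over i = 1, …, 233, with X_I the indicator of one ascent.
There are 233 indicators.
For each fixed i, the pair (π(i), π(i+1)) is a uniformly random ordered pair of distinct values from {1, …, 234}; by symmetry P[π(i) < π(i+1)] = 1/2.
By linearity: E[X] = 233 · (1/2) = (234 − 1) · (1/2) = 233/2 ≈ 116.5000.

E[X] = 233/2 = 116.5000.


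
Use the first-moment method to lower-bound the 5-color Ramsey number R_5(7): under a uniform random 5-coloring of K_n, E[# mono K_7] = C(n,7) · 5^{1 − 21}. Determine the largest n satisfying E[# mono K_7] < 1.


We need C(n, 7) · 5^{1 − 21} < 1, i.e. C(n, 7) < 5^{21 − 1} = 95367431640625.
Check values of n near the boundary:
  n = 334: C(334, 7) = 86359460961576; 86359460961576 < 95367431640625? YES
  n = 335: C(335, 7) = 88202498238195; 88202498238195 < 95367431640625? YES
  n = 336: C(336, 7) = 90079147136880; 90079147136880 < 95367431640625? YES
  n = 337: C(337, 7) = 91989916924632; 91989916924632 < 95367431640625? YES
  n = 338: C(338, 7) = 93935323022736; 93935323022736 < 95367431640625? YES
  n = 339: C(339, 7) = 95915887062372; 95915887062372 < 95367431640625? NO
The largest n with C(n, 7) < 95367431640625 is n = 338 (where E[X] = 93935323022736/95367431640625 ≈ 0.9849833). Hence R_5(7) > 338, i.e. R_5(7) ≥ 339.

Largest n = 338; hence R_5(7) > 338.


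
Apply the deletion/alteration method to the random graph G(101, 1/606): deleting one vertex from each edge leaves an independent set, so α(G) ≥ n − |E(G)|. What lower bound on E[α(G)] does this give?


E[|E(G)|] = C(101, 2)·p = 5050 · (1/606) = 25/3.
E[α(G)] ≥ n − E[|E(G)|] = 101 − 25/3 = 278/3.
Numerically: ≈ 92.6667.
(This is only a lower bound; the true E[α(G)] may be larger.)

E[α(G)] ≥ 278/3 ≈ 92.6667.


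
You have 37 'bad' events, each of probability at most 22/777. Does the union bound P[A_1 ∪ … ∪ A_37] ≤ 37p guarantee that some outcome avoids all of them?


Union bound: P[∪_{i=1}^{37} A_i] ≤ Σ_i P[A_i] ≤ 37·p = 37·(22/777) = 22/21.
Numerically: 22/21 ≈ 1.04762.
Is 22/21 < 1? NO.
Since the bound 22/21 is ≥ 1, the union bound is uninformative here; it does NOT by itself certify existence.

37·p = 22/21 ≈ 1.04762; existence NOT certified by the union bound.


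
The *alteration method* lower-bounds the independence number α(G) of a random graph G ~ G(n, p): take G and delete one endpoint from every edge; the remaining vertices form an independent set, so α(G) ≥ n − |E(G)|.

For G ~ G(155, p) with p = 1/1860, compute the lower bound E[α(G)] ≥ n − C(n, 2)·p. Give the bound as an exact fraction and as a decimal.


E[|E(G)|] = C(155, 2)·p = 11935 · (1/1860) = 77/12.
E[α(G)] ≥ n − E[|E(G)|] = 155 − 77/12 = 1783/12.
Numerically: ≈ 148.583.
(This is only a lower bound; the true E[α(G)] may be larger.)

E[α(G)] ≥ 1783/12 ≈ 148.583.


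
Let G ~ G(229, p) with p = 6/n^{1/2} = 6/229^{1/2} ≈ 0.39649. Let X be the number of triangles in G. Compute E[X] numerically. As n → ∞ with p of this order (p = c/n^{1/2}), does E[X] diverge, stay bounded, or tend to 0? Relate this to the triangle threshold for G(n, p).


Number of potential triangles: C(229, 3) = 1975354.
Each occurs with probability p³ ≈ (0.39649)³ ≈ 6.2330488e-02.
By linearity: E[X] = C(229, 3)·p³ ≈ 1975354 · 6.2330488e-02 ≈ 123124.77895.
Since α = 1/2 < 1, p = c/n^{1/2} ≫ 1/n is above the triangle threshold p ~ 1/n. Asymptotically E[X] ~ (c³/6)·n^{3(1−α)} = (6³/6)·n^{1.5} → ∞; triangles are abundant w.h.p.

E[X] ≈ 123124.77895; in regime p = Θ(1/n^{1/2}) E[X] diverges (above the triangle threshold p ~ 1/n).


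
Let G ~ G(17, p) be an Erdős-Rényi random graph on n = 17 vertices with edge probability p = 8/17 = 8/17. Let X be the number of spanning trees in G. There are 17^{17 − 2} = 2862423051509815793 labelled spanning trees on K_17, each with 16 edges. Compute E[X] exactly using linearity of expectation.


K_17 has 17^{17 − 2} = 2862423051509815793 labelled spanning trees.
For each such spanning tree H, let X_H = 1 if all 16 edges of H are present in G. Then P[X_H = 1] = p^{16} = (8/17)^{16} = 281474976710656/48661191875666868481.
By linearity of expectation: E[X] = Σ_H E[X_H] = 2862423051509815793 · p^{16} = 2862423051509815793 · 281474976710656/48661191875666868481 = 281474976710656/17.
Numerically: E[X] ≈ 1.656e+13.

E[X] = 2862423051509815793 · (8/17)^{16} = 281474976710656/17 ≈ 1.656e+13.


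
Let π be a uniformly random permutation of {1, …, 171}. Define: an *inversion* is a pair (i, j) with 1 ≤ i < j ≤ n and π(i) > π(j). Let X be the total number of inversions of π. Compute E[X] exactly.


Write X = Σ X_I over the C(171, 2) = 14535 pairs i < j, with X_I the indicator of one inversion.
There are 14535 indicators.
For each fixed pair i < j, the values π(i) and π(j) are two distinct elements of {1, …, 171} in uniformly random order; by symmetry P[π(i) > π(j)] = 1/2.
By linearity: E[X] = 14535 · (1/2) = C(171, 2) · (1/2) = 14535/2 = 14535/2 ≈ 7267.5000.

E[X] = 14535/2 = 7267.5000.


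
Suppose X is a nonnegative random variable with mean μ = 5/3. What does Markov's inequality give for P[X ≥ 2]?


μ = E[X] = 5/3, a = 2.
Markov: P[X ≥ 2] ≤ μ/a = (5/3)/2 = 5/6.
Numerically: ≈ 0.8333.
(Since a = 2 > μ = 1.6667, the bound 5/6 is < 1 and informative.)

P[X ≥ 2] ≤ 5/6 ≈ 0.8333.


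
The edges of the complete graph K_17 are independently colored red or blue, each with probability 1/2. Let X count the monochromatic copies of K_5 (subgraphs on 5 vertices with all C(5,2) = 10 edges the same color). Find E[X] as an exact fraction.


Let X = Σ_S X_S over the C(17, 5) = 6188 subsets S of size 5, where X_S = 1 if the K_5 on S is monochromatic.
For a fixed S, the K_5 on S has C(5, 2) = 10 edges. P[all 10 edges red] = (1/2)^10, and likewise for blue, so P[monochromatic] = 2·(1/2)^10 = 2^{1 − 10} = 1/512.
Summing: E[X] = C(17, 5) · 2^{1 − 10} = 6188 · 1/512 = 1547/128.
Numerically: E[X] ≈ 12.086.

E[X] = C(17,5)·2^(1−C(5,2)) = 1547/128 ≈ 12.086.


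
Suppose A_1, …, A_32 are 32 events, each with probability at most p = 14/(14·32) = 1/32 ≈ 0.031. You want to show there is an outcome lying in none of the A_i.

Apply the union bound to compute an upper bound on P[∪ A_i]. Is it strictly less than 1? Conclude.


Union bound: P[∪_{i=1}^{32} A_i] ≤ Σ_i P[A_i] ≤ 32·p = 32·(1/32) = 1.
Numerically: 1 ≈ 1.000.
Is 1 < 1? NO.
Since the bound 1 is ≥ 1, the union bound is uninformative here; it does NOT by itself certify existence.

32·p = 1 ≈ 1.000; existence NOT certified by the union bound.


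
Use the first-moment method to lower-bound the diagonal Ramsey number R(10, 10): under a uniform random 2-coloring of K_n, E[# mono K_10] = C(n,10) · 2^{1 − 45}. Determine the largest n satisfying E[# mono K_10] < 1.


We need C(n, 10) · 2^{1 − 45} < 1, i.e. C(n, 10) < 2^{45 − 1} = 17592186044416.
Check values of n near the boundary:
  n = 97: C(97, 10) = 12576469727536; 12576469727536 < 17592186044416? YES
  n = 98: C(98, 10) = 14005614014756; 14005614014756 < 17592186044416? YES
  n = 99: C(99, 10) = 15579278510796; 15579278510796 < 17592186044416? YES
  n = 100: C(100, 10) = 17310309456440; 17310309456440 < 17592186044416? YES
  n = 101: C(101, 10) = 19212541264840; 19212541264840 < 17592186044416? NO
The largest n with C(n, 10) < 17592186044416 is n = 100 (where E[X] = 2163788682055/2199023255552 ≈ 0.983977). Hence R(10, 10) > 100, i.e. R(10, 10) ≥ 101.

Largest n = 100; hence R(10, 10) > 100.


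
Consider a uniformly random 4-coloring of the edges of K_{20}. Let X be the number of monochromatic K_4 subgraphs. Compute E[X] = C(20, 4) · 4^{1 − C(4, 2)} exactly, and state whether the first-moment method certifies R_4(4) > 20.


E[X] = C(20, 4) · 4^{1 − 6} = 4845 · 4^{−5} = 4845/1024.
As a reduced fraction: E[X] = 4845/1024 ≈ 4.7314453.
Is E[X] < 1? NO.
Since E[X] ≥ 1, the first-moment bound is inconclusive at n = 20; it does NOT by itself certify R_4(4) > 20.

E[X] = 4845/1024 ≈ 4.7314453; E[X] ≥ 1; first-moment method inconclusive here.


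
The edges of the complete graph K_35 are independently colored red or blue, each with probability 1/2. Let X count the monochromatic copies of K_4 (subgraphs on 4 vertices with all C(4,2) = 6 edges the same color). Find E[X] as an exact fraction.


Let X = Σ_S X_S over the C(35, 4) = 52360 subsets S of size 4, where X_S = 1 if the K_4 on S is monochromatic.
For a fixed S, the K_4 on S has C(4, 2) = 6 edges. P[all 6 edges red] = (1/2)^6, and likewise for blue, so P[monochromatic] = 2·(1/2)^6 = 2^{1 − 6} = 1/32.
By linearity: E[X] = C(35, 4) · 2^{1 − 6} = 52360 · 1/32 = 6545/4.
Numerically: E[X] ≈ 1636.250.

E[X] = C(35,4)·2^(1−C(4,2)) = 6545/4 ≈ 1636.250.


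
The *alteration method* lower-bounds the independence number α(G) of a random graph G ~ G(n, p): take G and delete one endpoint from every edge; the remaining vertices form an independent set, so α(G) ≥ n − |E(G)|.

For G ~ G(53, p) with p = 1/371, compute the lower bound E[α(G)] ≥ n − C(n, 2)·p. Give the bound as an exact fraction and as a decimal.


E[|E(G)|] = C(53, 2)·p = 1378 · (1/371) = 26/7.
E[α(G)] ≥ n − E[|E(G)|] = 53 − 26/7 = 345/7.
Numerically: ≈ 49.28571.
(This is only a lower bound; the true E[α(G)] may be larger.)

E[α(G)] ≥ 345/7 ≈ 49.28571.


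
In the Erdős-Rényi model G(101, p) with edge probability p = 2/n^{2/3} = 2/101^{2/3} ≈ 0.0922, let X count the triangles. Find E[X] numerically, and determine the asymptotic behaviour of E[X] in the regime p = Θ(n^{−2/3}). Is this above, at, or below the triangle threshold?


Number of potential triangles: C(101, 3) = 166650.
Each occurs with probability p³ ≈ (0.0922)³ ≈ 7.84237e-04.
By linearity: E[X] = C(101, 3)·p³ ≈ 166650 · 7.84237e-04 ≈ 130.693.
Since α = 2/3 < 1, p = c/n^{2/3} ≫ 1/n is above the triangle threshold p ~ 1/n. Asymptotically E[X] ~ (c³/6)·n^{3(1−α)} = (2³/6)·n^{1} → ∞; triangles are abundant w.h.p.

E[X] ≈ 130.693; in regime p = Θ(1/n^{2/3}) E[X] diverges (above the triangle threshold p ~ 1/n).


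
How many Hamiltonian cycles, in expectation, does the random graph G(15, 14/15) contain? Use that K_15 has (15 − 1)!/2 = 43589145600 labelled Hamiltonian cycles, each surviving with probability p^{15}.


K_15 has (15 − 1)!/2 = 43589145600 labelled Hamiltonian cycles.
For each such Hamiltonian cycle H, let X_H = 1 if all 15 edges of H are present in G. Then P[X_H = 1] = p^{15} = (14/15)^{15} = 155568095557812224/437893890380859375.
By linearity of expectation: E[X] = Σ_H E[X_H] = 43589145600 · p^{15} = 43589145600 · 155568095557812224/437893890380859375 = 1116227221067356419653632/72081298828125.
Numerically: E[X] ≈ 1.55e+10.

E[X] = 43589145600 · (14/15)^{15} = 1116227221067356419653632/72081298828125 ≈ 1.55e+10.


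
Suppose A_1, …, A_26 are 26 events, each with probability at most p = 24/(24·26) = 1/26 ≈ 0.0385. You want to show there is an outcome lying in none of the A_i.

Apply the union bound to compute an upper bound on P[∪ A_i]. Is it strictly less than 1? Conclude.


Union bound: P[∪_{i=1}^{26} A_i] ≤ Σ_i P[A_i] ≤ 26·p = 26·(1/26) = 1.
Numerically: 1 ≈ 1.0000.
Is 1 < 1? NO.
Since the bound 1 is ≥ 1, the union bound is uninformative here; it does NOT by itself certify existence.

26·p = 1 ≈ 1.0000; existence NOT certified by the union bound.


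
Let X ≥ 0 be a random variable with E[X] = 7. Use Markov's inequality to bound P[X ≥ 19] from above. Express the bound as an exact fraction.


μ = E[X] = 7, a = 19.
Markov: P[X ≥ 19] ≤ μ/a = (7)/19 = 7/19.
Numerically: ≈ 0.3684.
(Since a = 19 > μ = 7.0000, the bound 7/19 is < 1 and informative.)

P[X ≥ 19] ≤ 7/19 ≈ 0.3684.


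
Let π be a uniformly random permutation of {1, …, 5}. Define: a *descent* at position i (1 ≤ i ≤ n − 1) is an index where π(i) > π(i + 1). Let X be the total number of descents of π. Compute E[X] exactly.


Write X = Σ X_I over i = 1, …, 4, with X_I the indicator of one descent.
There are 4 indicators.
For each fixed i, the pair (π(i), π(i+1)) is a uniformly random ordered pair of distinct values from {1, …, 5}; by symmetry P[π(i) > π(i+1)] = 1/2.
By linearity: E[X] = 4 · (1/2) = (5 − 1) · (1/2) = 2 ≈ 2.000.

E[X] = 2 = 2.000.


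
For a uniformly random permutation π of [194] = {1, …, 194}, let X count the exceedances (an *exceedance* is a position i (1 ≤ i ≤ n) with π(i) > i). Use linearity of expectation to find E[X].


Write X = Σ_{i=1}^{194} X_i, where X_i = 1_{π(i) > i}.
For each fixed i, π(i) is uniform over {1, …, 194} (marginal of a uniform permutation), so P[π(i) > i] = (n − i)/n. Summing: Σ_{i=1}^{194} (n − i)/n = (0 + 1 + … + 193)/194 = 194(194 − 1)/(2·194) = (194 − 1)/2.
Hence E[X] = Σ_{i=1}^{194} (194 − i)/194 = 193/2 ≈ 96.50000.

E[X] = 193/2 = 96.50000.


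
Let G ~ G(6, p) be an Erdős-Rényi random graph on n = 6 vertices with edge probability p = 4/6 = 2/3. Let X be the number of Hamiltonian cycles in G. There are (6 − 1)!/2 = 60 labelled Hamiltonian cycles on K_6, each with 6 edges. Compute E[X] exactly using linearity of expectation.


K_6 has (6 − 1)!/2 = 60 labelled Hamiltonian cycles.
For each such Hamiltonian cycle H, let X_H = 1 if all 6 edges of H are present in G. Then P[X_H = 1] = p^{6} = (2/3)^{6} = 64/729.
By linearity: E[X] = Σ_H E[X_H] = 60 · p^{6} = 60 · 64/729 = 1280/243.
Numerically: E[X] ≈ 5.26749.

E[X] = 60 · (2/3)^{6} = 1280/243 ≈ 5.26749.


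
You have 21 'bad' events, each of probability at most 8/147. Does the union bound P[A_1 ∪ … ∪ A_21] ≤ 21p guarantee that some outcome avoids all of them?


Union bound: P[∪_{i=1}^{21} A_i] ≤ Σ_i P[A_i] ≤ 21·p = 21·(8/147) = 8/7.
Numerically: 8/7 ≈ 1.142857.
Is 8/7 < 1? NO.
Since the bound 8/7 is ≥ 1, the union bound is uninformative here; it does NOT by itself certify existence.

21·p = 8/7 ≈ 1.142857; existence NOT certified by the union bound.


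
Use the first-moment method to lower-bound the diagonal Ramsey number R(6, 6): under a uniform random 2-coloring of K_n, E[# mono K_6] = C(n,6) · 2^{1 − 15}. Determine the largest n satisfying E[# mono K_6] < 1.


We need C(n, 6) · 2^{1 − 15} < 1, i.e. C(n, 6) < 2^{15 − 1} = 16384.
Check values of n near the boundary:
  n = 11: C(11, 6) = 462; 462 < 16384? YES
  n = 12: C(12, 6) = 924; 924 < 16384? YES
  n = 13: C(13, 6) = 1716; 1716 < 16384? YES
  n = 14: C(14, 6) = 3003; 3003 < 16384? YES
  n = 15: C(15, 6) = 5005; 5005 < 16384? YES
  n = 16: C(16, 6) = 8008; 8008 < 16384? YES
  n = 17: C(17, 6) = 12376; 12376 < 16384? YES
  n = 18: C(18, 6) = 18564; 18564 < 16384? NO
  n = 19: C(19, 6) = 27132; 27132 < 16384? NO
The largest n with C(n, 6) < 16384 is n = 17 (where E[X] = 1547/2048 ≈ 0.755). Hence R(6, 6) > 17, i.e. R(6, 6) ≥ 18.

Largest n = 17; hence R(6, 6) > 17.


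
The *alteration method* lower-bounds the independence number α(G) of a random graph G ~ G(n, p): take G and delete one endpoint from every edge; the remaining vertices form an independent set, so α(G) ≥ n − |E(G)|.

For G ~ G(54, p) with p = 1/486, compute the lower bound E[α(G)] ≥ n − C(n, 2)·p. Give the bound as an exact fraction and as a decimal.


E[|E(G)|] = C(54, 2)·p = 1431 · (1/486) = 53/18.
E[α(G)] ≥ n − E[|E(G)|] = 54 − 53/18 = 919/18.
Numerically: ≈ 51.055556.
(This is only a lower bound; the true E[α(G)] may be larger.)

E[α(G)] ≥ 919/18 ≈ 51.055556.


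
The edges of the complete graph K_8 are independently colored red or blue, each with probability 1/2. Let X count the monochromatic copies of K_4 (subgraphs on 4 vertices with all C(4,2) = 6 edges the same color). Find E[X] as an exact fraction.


Let X = Σ_S X_S over the C(8, 4) = 70 subsets S of size 4, where X_S = 1 if the K_4 on S is monochromatic.
For a fixed S, the K_4 on S has C(4, 2) = 6 edges. P[all 6 edges red] = (1/2)^6, and likewise for blue, so P[monochromatic] = 2·(1/2)^6 = 2^{1 − 6} = 1/32.
Summing: E[X] = C(8, 4) · 2^{1 − 6} = 70 · 1/32 = 35/16.
Numerically: E[X] ≈ 2.188.

E[X] = C(8,4)·2^(1−C(4,2)) = 35/16 ≈ 2.188.


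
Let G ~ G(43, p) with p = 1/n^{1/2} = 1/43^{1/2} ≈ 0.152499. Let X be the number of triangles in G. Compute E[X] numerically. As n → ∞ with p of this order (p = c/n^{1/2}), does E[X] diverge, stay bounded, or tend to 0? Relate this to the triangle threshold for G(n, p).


Number of potential triangles: C(43, 3) = 12341.
Each occurs with probability p³ ≈ (0.152499)³ ≈ 3.54647838e-03.
By linearity: E[X] = C(43, 3)·p³ ≈ 12341 · 3.54647838e-03 ≈ 43.767090.
Since α = 1/2 < 1, p = c/n^{1/2} ≫ 1/n is above the triangle threshold p ~ 1/n. Asymptotically E[X] ~ (c³/6)·n^{3(1−α)} = (1³/6)·n^{1.5} → ∞; triangles are abundant w.h.p.

E[X] ≈ 43.767090; in regime p = Θ(1/n^{1/2}) E[X] diverges (above the triangle threshold p ~ 1/n).


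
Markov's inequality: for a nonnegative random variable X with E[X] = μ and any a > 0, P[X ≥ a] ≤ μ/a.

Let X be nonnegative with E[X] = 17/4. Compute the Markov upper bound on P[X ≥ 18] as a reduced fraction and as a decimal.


μ = E[X] = 17/4, a = 18.
Markov: P[X ≥ 18] ≤ μ/a = (17/4)/18 = 17/72.
Numerically: ≈ 0.236111.
(Since a = 18 > μ = 4.250000, the bound 17/72 is < 1 and informative.)

P[X ≥ 18] ≤ 17/72 ≈ 0.236111.


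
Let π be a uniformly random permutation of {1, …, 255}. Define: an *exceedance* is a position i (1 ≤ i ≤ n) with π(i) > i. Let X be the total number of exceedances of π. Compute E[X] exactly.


Write X = Σ_{i=1}^{255} X_i, where X_i = 1_{π(i) > i}.
For each fixed i, π(i) is uniform over {1, …, 255} (marginal of a uniform permutation), so P[π(i) > i] = (n − i)/n. Summing: Σ_{i=1}^{255} (n − i)/n = (0 + 1 + … + 254)/255 = 255(255 − 1)/(2·255) = (255 − 1)/2.
Hence E[X] = Σ_{i=1}^{255} (255 − i)/255 = 127 ≈ 127.00000.

E[X] = 127 = 127.00000.


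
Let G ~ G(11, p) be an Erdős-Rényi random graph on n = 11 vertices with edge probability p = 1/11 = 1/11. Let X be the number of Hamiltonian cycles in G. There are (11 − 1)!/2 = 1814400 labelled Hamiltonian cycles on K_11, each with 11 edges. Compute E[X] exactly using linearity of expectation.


K_11 has (11 − 1)!/2 = 1814400 labelled Hamiltonian cycles.
For each such Hamiltonian cycle H, let X_H = 1 if all 11 edges of H are present in G. Then P[X_H = 1] = p^{11} = (1/11)^{11} = 1/285311670611.
Summing the indicators: E[X] = Σ_H E[X_H] = 1814400 · p^{11} = 1814400 · 1/285311670611 = 1814400/285311670611.
Numerically: E[X] ≈ 6.359e-06.

E[X] = 1814400 · (1/11)^{11} = 1814400/285311670611 ≈ 6.359e-06.


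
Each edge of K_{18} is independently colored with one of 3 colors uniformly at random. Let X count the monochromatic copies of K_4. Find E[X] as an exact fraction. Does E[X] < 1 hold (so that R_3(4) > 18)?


E[X] = C(18, 4) · 3^{1 − 6} = 3060 · 3^{−5} = 3060/243.
As a reduced fraction: E[X] = 340/27 ≈ 12.5926.
Is E[X] < 1? NO.
Since E[X] ≥ 1, the first-moment bound is inconclusive at n = 18; it does NOT by itself certify R_3(4) > 18.

E[X] = 340/27 ≈ 12.5926; E[X] ≥ 1; first-moment method inconclusive here.


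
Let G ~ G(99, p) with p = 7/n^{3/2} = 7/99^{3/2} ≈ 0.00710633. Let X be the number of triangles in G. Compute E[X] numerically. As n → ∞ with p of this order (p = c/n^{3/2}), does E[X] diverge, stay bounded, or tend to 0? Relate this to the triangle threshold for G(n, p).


Number of potential triangles: C(99, 3) = 156849.
Each occurs with probability p³ ≈ (0.00710633)³ ≈ 3.58868835e-07.
By linearity: E[X] = C(99, 3)·p³ ≈ 156849 · 3.58868835e-07 ≈ 0.056288.
Since α = 3/2 > 1, p = c/n^{3/2} = o(1/n) is below the triangle threshold p ~ 1/n. Asymptotically E[X] ~ (c³/6)·n^{3(1−α)} = (7³/6)·n^{-1.5} → 0, so by Markov's inequality G has no triangles w.h.p.

E[X] ≈ 0.056288; in regime p = Θ(1/n^{3/2}) E[X] tends to 0 (below the triangle threshold p ~ 1/n).


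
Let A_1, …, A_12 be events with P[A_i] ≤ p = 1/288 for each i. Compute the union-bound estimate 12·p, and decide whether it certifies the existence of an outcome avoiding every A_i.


Union bound: P[∪_{i=1}^{12} A_i] ≤ Σ_i P[A_i] ≤ 12·p = 12·(1/288) = 1/24.
Numerically: 1/24 ≈ 0.0416667.
Is 1/24 < 1? YES.
Since P[∪ A_i] ≤ 1/24 < 1, the complement has P[∩ A_i^c] ≥ 1 − 1/24 = 23/24 > 0, so some outcome avoids every A_i.

12·p = 1/24 ≈ 0.0416667; existence CERTIFIED by the union bound.


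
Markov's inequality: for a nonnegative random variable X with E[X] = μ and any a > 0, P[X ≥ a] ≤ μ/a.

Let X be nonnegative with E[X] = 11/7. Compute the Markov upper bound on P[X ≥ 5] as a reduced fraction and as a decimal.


μ = E[X] = 11/7, a = 5.
Markov: P[X ≥ 5] ≤ μ/a = (11/7)/5 = 11/35.
Numerically: ≈ 0.31429.
(Since a = 5 > μ = 1.57143, the bound 11/35 is < 1 and informative.)

P[X ≥ 5] ≤ 11/35 ≈ 0.31429.


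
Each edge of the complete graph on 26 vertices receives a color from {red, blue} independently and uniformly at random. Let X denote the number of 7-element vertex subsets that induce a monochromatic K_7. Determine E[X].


Let X = Σ_S X_S over the C(26, 7) = 657800 subsets S of size 7, where X_S = 1 if the K_7 on S is monochromatic.
For a fixed S, the K_7 on S has C(7, 2) = 21 edges. P[all 21 edges red] = (1/2)^21, and likewise for blue, so P[monochromatic] = 2·(1/2)^21 = 2^{1 − 21} = 1/1048576.
Summing: E[X] = C(26, 7) · 2^{1 − 21} = 657800 · 1/1048576 = 82225/131072.
Numerically: E[X] ≈ 0.6273.

E[X] = C(26,7)·2^(1−C(7,2)) = 82225/131072 ≈ 0.6273.


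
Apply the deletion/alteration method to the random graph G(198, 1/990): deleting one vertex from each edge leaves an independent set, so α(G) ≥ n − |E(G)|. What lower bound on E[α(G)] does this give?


E[|E(G)|] = C(198, 2)·p = 19503 · (1/990) = 197/10.
E[α(G)] ≥ n − E[|E(G)|] = 198 − 197/10 = 1783/10.
Numerically: ≈ 178.30000.
(This is only a lower bound; the true E[α(G)] may be larger.)

E[α(G)] ≥ 1783/10 ≈ 178.30000.


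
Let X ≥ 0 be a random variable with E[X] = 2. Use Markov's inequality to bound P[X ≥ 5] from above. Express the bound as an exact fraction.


μ = E[X] = 2, a = 5.
Markov: P[X ≥ 5] ≤ μ/a = (2)/5 = 2/5.
Numerically: ≈ 0.400000.
(Since a = 5 > μ = 2.000000, the bound 2/5 is < 1 and informative.)

P[X ≥ 5] ≤ 2/5 ≈ 0.400000.


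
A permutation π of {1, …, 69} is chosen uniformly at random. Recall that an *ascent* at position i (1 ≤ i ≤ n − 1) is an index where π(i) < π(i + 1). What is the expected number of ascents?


Write X = Σ X_I over i = 1, …, 68, with X_I the indicator of one ascent.
There are 68 indicators.
For each fixed i, the pair (π(i), π(i+1)) is a uniformly random ordered pair of distinct values from {1, …, 69}; by symmetry P[π(i) < π(i+1)] = 1/2.
By linearity: E[X] = 68 · (1/2) = (69 − 1) · (1/2) = 34 ≈ 34.00000.

E[X] = 34 = 34.00000.


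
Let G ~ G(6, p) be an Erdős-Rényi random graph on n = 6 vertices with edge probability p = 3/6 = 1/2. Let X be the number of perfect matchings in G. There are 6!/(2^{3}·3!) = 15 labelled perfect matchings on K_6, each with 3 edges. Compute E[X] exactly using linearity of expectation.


K_6 has 6!/(2^{3}·3!) = 15 labelled perfect matchings.
For each such perfect matching H, let X_H = 1 if all 3 edges of H are present in G. Then P[X_H = 1] = p^{3} = (1/2)^{3} = 1/8.
Summing the indicators: E[X] = Σ_H E[X_H] = 15 · p^{3} = 15 · 1/8 = 15/8.
Numerically: E[X] ≈ 1.88.

E[X] = 15 · (1/2)^{3} = 15/8 ≈ 1.88.


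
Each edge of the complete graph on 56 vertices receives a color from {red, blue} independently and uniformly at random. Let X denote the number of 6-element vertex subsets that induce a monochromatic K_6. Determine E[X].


Let X = Σ_S X_S over the C(56, 6) = 32468436 subsets S of size 6, where X_S = 1 if the K_6 on S is monochromatic.
For a fixed S, the K_6 on S has C(6, 2) = 15 edges. P[all 15 edges red] = (1/2)^15, and likewise for blue, so P[monochromatic] = 2·(1/2)^15 = 2^{1 − 15} = 1/16384.
By linearity of expectation: E[X] = C(56, 6) · 2^{1 − 15} = 32468436 · 1/16384 = 8117109/4096.
Numerically: E[X] ≈ 1981.716.

E[X] = C(56,6)·2^(1−C(6,2)) = 8117109/4096 ≈ 1981.716.


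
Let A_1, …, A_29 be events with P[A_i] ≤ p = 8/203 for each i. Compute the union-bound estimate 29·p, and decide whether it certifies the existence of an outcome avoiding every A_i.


Union bound: P[∪_{i=1}^{29} A_i] ≤ Σ_i P[A_i] ≤ 29·p = 29·(8/203) = 8/7.
Numerically: 8/7 ≈ 1.1428571.
Is 8/7 < 1? NO.
Since the bound 8/7 is ≥ 1, the union bound is uninformative here; it does NOT by itself certify existence.

29·p = 8/7 ≈ 1.1428571; existence NOT certified by the union bound.


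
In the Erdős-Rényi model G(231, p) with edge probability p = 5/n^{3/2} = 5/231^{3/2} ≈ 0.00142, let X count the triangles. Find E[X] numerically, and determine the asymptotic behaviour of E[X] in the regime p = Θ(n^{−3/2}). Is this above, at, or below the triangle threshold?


Number of potential triangles: C(231, 3) = 2027795.
Each occurs with probability p³ ≈ (0.00142)³ ≈ 2.88839e-09.
By linearity: E[X] = C(231, 3)·p³ ≈ 2027795 · 2.88839e-09 ≈ 0.006.
Since α = 3/2 > 1, p = c/n^{3/2} = o(1/n) is below the triangle threshold p ~ 1/n. Asymptotically E[X] ~ (c³/6)·n^{3(1−α)} = (5³/6)·n^{-1.5} → 0, so by Markov's inequality G has no triangles w.h.p.

E[X] ≈ 0.006; in regime p = Θ(1/n^{3/2}) E[X] tends to 0 (below the triangle threshold p ~ 1/n).


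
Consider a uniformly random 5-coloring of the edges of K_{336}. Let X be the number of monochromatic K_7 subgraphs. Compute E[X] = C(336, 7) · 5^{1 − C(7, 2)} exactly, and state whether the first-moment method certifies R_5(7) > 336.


E[X] = C(336, 7) · 5^{1 − 21} = 90079147136880 · 5^{−20} = 90079147136880/95367431640625.
As a reduced fraction: E[X] = 18015829427376/19073486328125 ≈ 0.9445483.
Is E[X] < 1? YES.
Since E[X] < 1, there exists a 5-coloring of K_{336} with no monochromatic K_7; hence R_5(7) > 336.

E[X] = 18015829427376/19073486328125 ≈ 0.9445483; E[X] < 1, so R_5(7) > 336.


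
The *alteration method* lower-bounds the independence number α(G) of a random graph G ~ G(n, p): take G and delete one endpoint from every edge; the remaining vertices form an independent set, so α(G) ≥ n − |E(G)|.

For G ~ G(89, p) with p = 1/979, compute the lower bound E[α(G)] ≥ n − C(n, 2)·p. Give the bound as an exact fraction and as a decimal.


E[|E(G)|] = C(89, 2)·p = 3916 · (1/979) = 4.
E[α(G)] ≥ n − E[|E(G)|] = 89 − 4 = 85.
Numerically: ≈ 85.000.
(This is only a lower bound; the true E[α(G)] may be larger.)

E[α(G)] ≥ 85 ≈ 85.000.


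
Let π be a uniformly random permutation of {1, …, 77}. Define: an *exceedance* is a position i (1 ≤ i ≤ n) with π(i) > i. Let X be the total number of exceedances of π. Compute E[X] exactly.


Write X = Σ_{i=1}^{77} X_i, where X_i = 1_{π(i) > i}.
For each fixed i, π(i) is uniform over {1, …, 77} (marginal of a uniform permutation), so P[π(i) > i] = (n − i)/n. Summing: Σ_{i=1}^{77} (n − i)/n = (0 + 1 + … + 76)/77 = 77(77 − 1)/(2·77) = (77 − 1)/2.
Hence E[X] = Σ_{i=1}^{77} (77 − i)/77 = 38 ≈ 38.00000.

E[X] = 38 = 38.00000.


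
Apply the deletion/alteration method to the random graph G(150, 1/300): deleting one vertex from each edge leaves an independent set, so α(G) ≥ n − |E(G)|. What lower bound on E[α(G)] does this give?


E[|E(G)|] = C(150, 2)·p = 11175 · (1/300) = 149/4.
E[α(G)] ≥ n − E[|E(G)|] = 150 − 149/4 = 451/4.
Numerically: ≈ 112.7500.
(This is only a lower bound; the true E[α(G)] may be larger.)

E[α(G)] ≥ 451/4 ≈ 112.7500.


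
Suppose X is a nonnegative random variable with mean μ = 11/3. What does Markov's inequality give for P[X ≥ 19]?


μ = E[X] = 11/3, a = 19.
Markov: P[X ≥ 19] ≤ μ/a = (11/3)/19 = 11/57.
Numerically: ≈ 0.193.
(Since a = 19 > μ = 3.667, the bound 11/57 is < 1 and informative.)

P[X ≥ 19] ≤ 11/57 ≈ 0.193.


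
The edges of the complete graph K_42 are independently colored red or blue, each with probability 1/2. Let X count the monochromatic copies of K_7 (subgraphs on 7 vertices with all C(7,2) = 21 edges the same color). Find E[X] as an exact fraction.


Let X = Σ_S X_S over the C(42, 7) = 26978328 subsets S of size 7, where X_S = 1 if the K_7 on S is monochromatic.
For a fixed S, the K_7 on S has C(7, 2) = 21 edges. P[all 21 edges red] = (1/2)^21, and likewise for blue, so P[monochromatic] = 2·(1/2)^21 = 2^{1 − 21} = 1/1048576.
By linearity of expectation: E[X] = C(42, 7) · 2^{1 − 21} = 26978328 · 1/1048576 = 3372291/131072.
Numerically: E[X] ≈ 25.72854.

E[X] = C(42,7)·2^(1−C(7,2)) = 3372291/131072 ≈ 25.72854.


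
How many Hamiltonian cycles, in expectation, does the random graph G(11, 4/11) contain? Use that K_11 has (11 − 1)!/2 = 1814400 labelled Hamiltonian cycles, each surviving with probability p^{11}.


K_11 has (11 − 1)!/2 = 1814400 labelled Hamiltonian cycles.
For each such Hamiltonian cycle H, let X_H = 1 if all 11 edges of H are present in G. Then P[X_H = 1] = p^{11} = (4/11)^{11} = 4194304/285311670611.
Summing the indicators: E[X] = Σ_H E[X_H] = 1814400 · p^{11} = 1814400 · 4194304/285311670611 = 7610145177600/285311670611.
Numerically: E[X] ≈ 26.7.

E[X] = 1814400 · (4/11)^{11} = 7610145177600/285311670611 ≈ 26.7.


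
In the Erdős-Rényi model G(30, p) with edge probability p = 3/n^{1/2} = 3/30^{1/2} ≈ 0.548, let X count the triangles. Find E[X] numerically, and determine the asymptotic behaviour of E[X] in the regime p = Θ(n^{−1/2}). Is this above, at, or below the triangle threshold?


Number of potential triangles: C(30, 3) = 4060.
Each occurs with probability p³ ≈ (0.548)³ ≈ 1.64317e-01.
By linearity: E[X] = C(30, 3)·p³ ≈ 4060 · 1.64317e-01 ≈ 667.126.
Since α = 1/2 < 1, p = c/n^{1/2} ≫ 1/n is above the triangle threshold p ~ 1/n. Asymptotically E[X] ~ (c³/6)·n^{3(1−α)} = (3³/6)·n^{1.5} → ∞; triangles are abundant w.h.p.

E[X] ≈ 667.126; in regime p = Θ(1/n^{1/2}) E[X] diverges (above the triangle threshold p ~ 1/n).


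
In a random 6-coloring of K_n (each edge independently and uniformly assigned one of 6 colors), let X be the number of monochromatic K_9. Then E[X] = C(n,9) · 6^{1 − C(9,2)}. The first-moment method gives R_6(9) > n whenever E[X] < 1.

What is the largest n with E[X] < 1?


We need C(n, 9) · 6^{1 − 36} < 1, i.e. C(n, 9) < 6^{36 − 1} = 1719070799748422591028658176.
Check values of n near the boundary:
  n = 4406: C(4406, 9) = 1710356485221788389505285700; 1710356485221788389505285700 < 1719070799748422591028658176? YES
  n = 4407: C(4407, 9) = 1713856532599459170657070050; 1713856532599459170657070050 < 1719070799748422591028658176? YES
  n = 4408: C(4408, 9) = 1717362945146264156457459600; 1717362945146264156457459600 < 1719070799748422591028658176? YES
  n = 4409: C(4409, 9) = 1720875732988608787686577131; 1720875732988608787686577131 < 1719070799748422591028658176? NO
  n = 4410: C(4410, 9) = 1724394906266704102180823710; 1724394906266704102180823710 < 1719070799748422591028658176? NO
The largest n with C(n, 9) < 1719070799748422591028658176 is n = 4408 (where E[X] = 35778394690547169926197075/35813974994758803979763712 ≈ 0.999007). Hence R_6(9) > 4408, i.e. R_6(9) ≥ 4409.

Largest n = 4408; hence R_6(9) > 4408.


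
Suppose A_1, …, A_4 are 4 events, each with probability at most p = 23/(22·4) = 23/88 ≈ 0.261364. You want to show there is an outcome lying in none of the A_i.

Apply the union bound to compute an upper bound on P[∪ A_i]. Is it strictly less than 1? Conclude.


Union bound: P[∪_{i=1}^{4} A_i] ≤ Σ_i P[A_i] ≤ 4·p = 4·(23/88) = 23/22.
Numerically: 23/22 ≈ 1.045455.
Is 23/22 < 1? NO.
Since the bound 23/22 is ≥ 1, the union bound is uninformative here; it does NOT by itself certify existence.

4·p = 23/22 ≈ 1.045455; existence NOT certified by the union bound.


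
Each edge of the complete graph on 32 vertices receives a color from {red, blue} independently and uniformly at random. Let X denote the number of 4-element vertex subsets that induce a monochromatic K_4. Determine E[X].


Let X = Σ_S X_S over the C(32, 4) = 35960 subsets S of size 4, where X_S = 1 if the K_4 on S is monochromatic.
For a fixed S, the K_4 on S has C(4, 2) = 6 edges. P[all 6 edges red] = (1/2)^6, and likewise for blue, so P[monochromatic] = 2·(1/2)^6 = 2^{1 − 6} = 1/32.
By linearity of expectation: E[X] = C(32, 4) · 2^{1 − 6} = 35960 · 1/32 = 4495/4.
Numerically: E[X] ≈ 1123.750000.

E[X] = C(32,4)·2^(1−C(4,2)) = 4495/4 ≈ 1123.750000.


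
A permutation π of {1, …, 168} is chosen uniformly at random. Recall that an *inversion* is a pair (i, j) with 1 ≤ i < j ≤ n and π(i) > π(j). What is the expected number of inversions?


Write X = Σ X_I over the C(168, 2) = 14028 pairs i < j, with X_I the indicator of one inversion.
There are 14028 indicators.
For each fixed pair i < j, the values π(i) and π(j) are two distinct elements of {1, …, 168} in uniformly random order; by symmetry P[π(i) > π(j)] = 1/2.
By linearity: E[X] = 14028 · (1/2) = C(168, 2) · (1/2) = 14028/2 = 7014 ≈ 7014.00000.

E[X] = 7014 = 7014.00000.


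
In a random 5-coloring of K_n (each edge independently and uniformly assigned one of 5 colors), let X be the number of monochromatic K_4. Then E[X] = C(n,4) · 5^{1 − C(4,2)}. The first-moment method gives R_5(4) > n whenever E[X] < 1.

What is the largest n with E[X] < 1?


We need C(n, 4) · 5^{1 − 6} < 1, i.e. C(n, 4) < 5^{6 − 1} = 3125.
Check values of n near the boundary:
  n = 17: C(17, 4) = 2380; 2380 < 3125? YES
  n = 18: C(18, 4) = 3060; 3060 < 3125? YES
  n = 19: C(19, 4) = 3876; 3876 < 3125? NO
  n = 20: C(20, 4) = 4845; 4845 < 3125? NO
The largest n with C(n, 4) < 3125 is n = 18 (where E[X] = 612/625 ≈ 0.97920). Hence R_5(4) > 18, i.e. R_5(4) ≥ 19.

Largest n = 18; hence R_5(4) > 18.


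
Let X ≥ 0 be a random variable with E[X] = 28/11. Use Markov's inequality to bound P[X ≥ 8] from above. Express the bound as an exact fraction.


μ = E[X] = 28/11, a = 8.
Markov: P[X ≥ 8] ≤ μ/a = (28/11)/8 = 7/22.
Numerically: ≈ 0.318182.
(Since a = 8 > μ = 2.545455, the bound 7/22 is < 1 and informative.)

P[X ≥ 8] ≤ 7/22 ≈ 0.318182.


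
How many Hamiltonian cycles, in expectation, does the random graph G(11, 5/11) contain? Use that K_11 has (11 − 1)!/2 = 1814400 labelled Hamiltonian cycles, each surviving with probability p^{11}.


K_11 has (11 − 1)!/2 = 1814400 labelled Hamiltonian cycles.
For each such Hamiltonian cycle H, let X_H = 1 if all 11 edges of H are present in G. Then P[X_H = 1] = p^{11} = (5/11)^{11} = 48828125/285311670611.
Summing the indicators: E[X] = Σ_H E[X_H] = 1814400 · p^{11} = 1814400 · 48828125/285311670611 = 88593750000000/285311670611.
Numerically: E[X] ≈ 310.5.

E[X] = 1814400 · (5/11)^{11} = 88593750000000/285311670611 ≈ 310.5.


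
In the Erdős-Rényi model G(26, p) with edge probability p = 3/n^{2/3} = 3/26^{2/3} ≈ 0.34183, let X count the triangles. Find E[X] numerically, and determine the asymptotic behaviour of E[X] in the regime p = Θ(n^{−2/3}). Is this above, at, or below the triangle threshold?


Number of potential triangles: C(26, 3) = 2600.
Each occurs with probability p³ ≈ (0.34183)³ ≈ 3.9940828e-02.
By linearity: E[X] = C(26, 3)·p³ ≈ 2600 · 3.9940828e-02 ≈ 103.84615.
Since α = 2/3 < 1, p = c/n^{2/3} ≫ 1/n is above the triangle threshold p ~ 1/n. Asymptotically E[X] ~ (c³/6)·n^{3(1−α)} = (3³/6)·n^{1} → ∞; triangles are abundant w.h.p.

E[X] ≈ 103.84615; in regime p = Θ(1/n^{2/3}) E[X] diverges (above the triangle threshold p ~ 1/n).


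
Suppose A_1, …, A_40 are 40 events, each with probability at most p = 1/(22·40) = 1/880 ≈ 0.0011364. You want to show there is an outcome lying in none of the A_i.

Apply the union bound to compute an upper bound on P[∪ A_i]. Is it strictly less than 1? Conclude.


Union bound: P[∪_{i=1}^{40} A_i] ≤ Σ_i P[A_i] ≤ 40·p = 40·(1/880) = 1/22.
Numerically: 1/22 ≈ 0.0454545.
Is 1/22 < 1? YES.
Since P[∪ A_i] ≤ 1/22 < 1, the complement has P[∩ A_i^c] ≥ 1 − 1/22 = 21/22 > 0, so some outcome avoids every A_i.

40·p = 1/22 ≈ 0.0454545; existence CERTIFIED by the union bound.


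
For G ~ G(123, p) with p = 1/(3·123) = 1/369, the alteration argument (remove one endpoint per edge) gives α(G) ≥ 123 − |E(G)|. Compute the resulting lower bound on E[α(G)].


E[|E(G)|] = C(123, 2)·p = 7503 · (1/369) = 61/3.
E[α(G)] ≥ n − E[|E(G)|] = 123 − 61/3 = 308/3.
Numerically: ≈ 102.6667.
(This is only a lower bound; the true E[α(G)] may be larger.)

E[α(G)] ≥ 308/3 ≈ 102.6667.


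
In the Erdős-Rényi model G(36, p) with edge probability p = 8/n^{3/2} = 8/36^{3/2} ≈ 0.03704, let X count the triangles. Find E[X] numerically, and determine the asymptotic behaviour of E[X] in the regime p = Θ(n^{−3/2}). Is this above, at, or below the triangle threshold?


Number of potential triangles: C(36, 3) = 7140.
Each occurs with probability p³ ≈ (0.03704)³ ≈ 5.080526e-05.
By linearity: E[X] = C(36, 3)·p³ ≈ 7140 · 5.080526e-05 ≈ 0.3627.
Since α = 3/2 > 1, p = c/n^{3/2} = o(1/n) is below the triangle threshold p ~ 1/n. Asymptotically E[X] ~ (c³/6)·n^{3(1−α)} = (8³/6)·n^{-1.5} → 0, so by Markov's inequality G has no triangles w.h.p.

E[X] ≈ 0.3627; in regime p = Θ(1/n^{3/2}) E[X] tends to 0 (below the triangle threshold p ~ 1/n).


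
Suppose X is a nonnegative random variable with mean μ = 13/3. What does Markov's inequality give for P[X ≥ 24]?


μ = E[X] = 13/3, a = 24.
Markov: P[X ≥ 24] ≤ μ/a = (13/3)/24 = 13/72.
Numerically: ≈ 0.181.
(Since a = 24 > μ = 4.333, the bound 13/72 is < 1 and informative.)

P[X ≥ 24] ≤ 13/72 ≈ 0.181.


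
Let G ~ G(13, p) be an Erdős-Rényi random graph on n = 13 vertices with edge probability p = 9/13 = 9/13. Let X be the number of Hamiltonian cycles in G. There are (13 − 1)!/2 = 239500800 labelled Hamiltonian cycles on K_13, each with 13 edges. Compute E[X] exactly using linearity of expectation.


K_13 has (13 − 1)!/2 = 239500800 labelled Hamiltonian cycles.
For each such Hamiltonian cycle H, let X_H = 1 if all 13 edges of H are present in G. Then P[X_H = 1] = p^{13} = (9/13)^{13} = 2541865828329/302875106592253.
By linearity of expectation: E[X] = Σ_H E[X_H] = 239500800 · p^{13} = 239500800 · 2541865828329/302875106592253 = 608778899377458163200/302875106592253.
Numerically: E[X] ≈ 2.01e+06.

E[X] = 239500800 · (9/13)^{13} = 608778899377458163200/302875106592253 ≈ 2.01e+06.


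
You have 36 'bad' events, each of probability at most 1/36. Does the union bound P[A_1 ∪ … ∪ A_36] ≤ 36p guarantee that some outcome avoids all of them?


Union bound: P[∪_{i=1}^{36} A_i] ≤ Σ_i P[A_i] ≤ 36·p = 36·(1/36) = 1.
Numerically: 1 ≈ 1.0000000.
Is 1 < 1? NO.
Since the bound 1 is ≥ 1, the union bound is uninformative here; it does NOT by itself certify existence.

36·p = 1 ≈ 1.0000000; existence NOT certified by the union bound.
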